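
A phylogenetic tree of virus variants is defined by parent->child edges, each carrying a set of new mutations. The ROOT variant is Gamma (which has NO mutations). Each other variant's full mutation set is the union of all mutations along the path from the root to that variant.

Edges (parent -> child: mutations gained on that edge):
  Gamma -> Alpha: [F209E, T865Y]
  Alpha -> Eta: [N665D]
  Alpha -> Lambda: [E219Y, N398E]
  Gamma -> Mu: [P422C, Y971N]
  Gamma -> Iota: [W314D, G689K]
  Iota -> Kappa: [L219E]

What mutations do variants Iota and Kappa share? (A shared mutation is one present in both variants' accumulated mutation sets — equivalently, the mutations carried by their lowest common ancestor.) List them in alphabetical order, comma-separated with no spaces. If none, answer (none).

Accumulating mutations along path to Iota:
  At Gamma: gained [] -> total []
  At Iota: gained ['W314D', 'G689K'] -> total ['G689K', 'W314D']
Mutations(Iota) = ['G689K', 'W314D']
Accumulating mutations along path to Kappa:
  At Gamma: gained [] -> total []
  At Iota: gained ['W314D', 'G689K'] -> total ['G689K', 'W314D']
  At Kappa: gained ['L219E'] -> total ['G689K', 'L219E', 'W314D']
Mutations(Kappa) = ['G689K', 'L219E', 'W314D']
Intersection: ['G689K', 'W314D'] ∩ ['G689K', 'L219E', 'W314D'] = ['G689K', 'W314D']

Answer: G689K,W314D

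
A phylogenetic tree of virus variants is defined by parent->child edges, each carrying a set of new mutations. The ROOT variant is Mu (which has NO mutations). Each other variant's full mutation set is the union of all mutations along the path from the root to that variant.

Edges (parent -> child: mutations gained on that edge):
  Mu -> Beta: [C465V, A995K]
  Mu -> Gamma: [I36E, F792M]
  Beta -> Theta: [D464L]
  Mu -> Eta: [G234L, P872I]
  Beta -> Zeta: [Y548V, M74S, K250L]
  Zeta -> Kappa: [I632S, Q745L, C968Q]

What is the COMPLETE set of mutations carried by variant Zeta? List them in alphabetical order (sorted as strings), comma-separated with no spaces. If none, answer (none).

At Mu: gained [] -> total []
At Beta: gained ['C465V', 'A995K'] -> total ['A995K', 'C465V']
At Zeta: gained ['Y548V', 'M74S', 'K250L'] -> total ['A995K', 'C465V', 'K250L', 'M74S', 'Y548V']

Answer: A995K,C465V,K250L,M74S,Y548V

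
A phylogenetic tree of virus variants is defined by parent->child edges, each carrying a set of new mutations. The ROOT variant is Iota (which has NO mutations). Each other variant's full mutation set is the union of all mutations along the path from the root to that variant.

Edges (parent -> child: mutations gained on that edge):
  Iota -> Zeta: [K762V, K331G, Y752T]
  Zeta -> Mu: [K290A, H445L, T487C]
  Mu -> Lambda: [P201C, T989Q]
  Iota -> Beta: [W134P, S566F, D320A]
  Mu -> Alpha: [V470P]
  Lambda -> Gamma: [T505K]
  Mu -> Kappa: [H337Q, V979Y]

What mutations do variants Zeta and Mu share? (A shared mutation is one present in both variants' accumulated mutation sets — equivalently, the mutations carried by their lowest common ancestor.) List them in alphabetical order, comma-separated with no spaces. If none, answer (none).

Accumulating mutations along path to Zeta:
  At Iota: gained [] -> total []
  At Zeta: gained ['K762V', 'K331G', 'Y752T'] -> total ['K331G', 'K762V', 'Y752T']
Mutations(Zeta) = ['K331G', 'K762V', 'Y752T']
Accumulating mutations along path to Mu:
  At Iota: gained [] -> total []
  At Zeta: gained ['K762V', 'K331G', 'Y752T'] -> total ['K331G', 'K762V', 'Y752T']
  At Mu: gained ['K290A', 'H445L', 'T487C'] -> total ['H445L', 'K290A', 'K331G', 'K762V', 'T487C', 'Y752T']
Mutations(Mu) = ['H445L', 'K290A', 'K331G', 'K762V', 'T487C', 'Y752T']
Intersection: ['K331G', 'K762V', 'Y752T'] ∩ ['H445L', 'K290A', 'K331G', 'K762V', 'T487C', 'Y752T'] = ['K331G', 'K762V', 'Y752T']

Answer: K331G,K762V,Y752T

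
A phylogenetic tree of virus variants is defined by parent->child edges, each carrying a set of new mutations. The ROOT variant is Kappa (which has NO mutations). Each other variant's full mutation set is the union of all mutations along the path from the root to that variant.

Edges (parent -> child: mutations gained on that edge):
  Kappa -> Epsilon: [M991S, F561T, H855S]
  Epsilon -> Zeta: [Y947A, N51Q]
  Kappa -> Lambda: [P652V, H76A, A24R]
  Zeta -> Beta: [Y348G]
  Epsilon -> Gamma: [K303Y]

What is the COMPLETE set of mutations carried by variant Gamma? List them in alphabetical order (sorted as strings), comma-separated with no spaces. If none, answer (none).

Answer: F561T,H855S,K303Y,M991S

Derivation:
At Kappa: gained [] -> total []
At Epsilon: gained ['M991S', 'F561T', 'H855S'] -> total ['F561T', 'H855S', 'M991S']
At Gamma: gained ['K303Y'] -> total ['F561T', 'H855S', 'K303Y', 'M991S']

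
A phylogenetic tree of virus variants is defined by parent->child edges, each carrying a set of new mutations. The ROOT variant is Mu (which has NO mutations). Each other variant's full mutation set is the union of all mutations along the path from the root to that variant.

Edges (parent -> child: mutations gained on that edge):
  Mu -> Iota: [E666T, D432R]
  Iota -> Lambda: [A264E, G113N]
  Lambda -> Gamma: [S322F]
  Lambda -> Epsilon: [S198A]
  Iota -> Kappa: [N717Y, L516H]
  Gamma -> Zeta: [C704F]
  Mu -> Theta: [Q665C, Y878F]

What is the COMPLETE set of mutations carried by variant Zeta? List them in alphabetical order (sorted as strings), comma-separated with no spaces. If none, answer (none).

Answer: A264E,C704F,D432R,E666T,G113N,S322F

Derivation:
At Mu: gained [] -> total []
At Iota: gained ['E666T', 'D432R'] -> total ['D432R', 'E666T']
At Lambda: gained ['A264E', 'G113N'] -> total ['A264E', 'D432R', 'E666T', 'G113N']
At Gamma: gained ['S322F'] -> total ['A264E', 'D432R', 'E666T', 'G113N', 'S322F']
At Zeta: gained ['C704F'] -> total ['A264E', 'C704F', 'D432R', 'E666T', 'G113N', 'S322F']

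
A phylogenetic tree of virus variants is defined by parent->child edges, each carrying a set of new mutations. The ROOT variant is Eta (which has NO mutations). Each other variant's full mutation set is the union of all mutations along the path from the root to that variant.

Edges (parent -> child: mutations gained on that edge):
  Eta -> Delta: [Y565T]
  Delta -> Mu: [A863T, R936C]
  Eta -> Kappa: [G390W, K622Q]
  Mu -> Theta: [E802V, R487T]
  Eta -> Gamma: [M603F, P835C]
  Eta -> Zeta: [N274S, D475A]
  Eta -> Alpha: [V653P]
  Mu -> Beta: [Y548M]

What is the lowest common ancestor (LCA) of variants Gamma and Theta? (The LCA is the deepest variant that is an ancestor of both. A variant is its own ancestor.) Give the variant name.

Path from root to Gamma: Eta -> Gamma
  ancestors of Gamma: {Eta, Gamma}
Path from root to Theta: Eta -> Delta -> Mu -> Theta
  ancestors of Theta: {Eta, Delta, Mu, Theta}
Common ancestors: {Eta}
Walk up from Theta: Theta (not in ancestors of Gamma), Mu (not in ancestors of Gamma), Delta (not in ancestors of Gamma), Eta (in ancestors of Gamma)
Deepest common ancestor (LCA) = Eta

Answer: Eta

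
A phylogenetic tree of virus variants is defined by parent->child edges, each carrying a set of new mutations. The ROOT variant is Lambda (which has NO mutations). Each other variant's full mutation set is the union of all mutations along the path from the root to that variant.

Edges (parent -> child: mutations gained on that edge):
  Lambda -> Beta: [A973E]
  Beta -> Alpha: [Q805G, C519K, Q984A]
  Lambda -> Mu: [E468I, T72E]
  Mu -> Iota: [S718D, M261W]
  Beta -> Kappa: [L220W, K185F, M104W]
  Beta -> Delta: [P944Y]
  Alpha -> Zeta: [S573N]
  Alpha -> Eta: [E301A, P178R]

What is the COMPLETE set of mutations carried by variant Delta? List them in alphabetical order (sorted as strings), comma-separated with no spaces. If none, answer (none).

Answer: A973E,P944Y

Derivation:
At Lambda: gained [] -> total []
At Beta: gained ['A973E'] -> total ['A973E']
At Delta: gained ['P944Y'] -> total ['A973E', 'P944Y']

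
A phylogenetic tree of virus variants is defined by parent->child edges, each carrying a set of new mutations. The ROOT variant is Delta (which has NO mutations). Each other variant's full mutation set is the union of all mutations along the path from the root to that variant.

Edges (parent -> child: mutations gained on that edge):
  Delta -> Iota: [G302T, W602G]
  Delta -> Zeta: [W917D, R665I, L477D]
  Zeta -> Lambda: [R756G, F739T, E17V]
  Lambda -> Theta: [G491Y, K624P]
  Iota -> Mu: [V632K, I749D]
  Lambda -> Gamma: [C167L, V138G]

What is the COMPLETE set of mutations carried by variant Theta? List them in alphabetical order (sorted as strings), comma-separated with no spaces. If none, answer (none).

Answer: E17V,F739T,G491Y,K624P,L477D,R665I,R756G,W917D

Derivation:
At Delta: gained [] -> total []
At Zeta: gained ['W917D', 'R665I', 'L477D'] -> total ['L477D', 'R665I', 'W917D']
At Lambda: gained ['R756G', 'F739T', 'E17V'] -> total ['E17V', 'F739T', 'L477D', 'R665I', 'R756G', 'W917D']
At Theta: gained ['G491Y', 'K624P'] -> total ['E17V', 'F739T', 'G491Y', 'K624P', 'L477D', 'R665I', 'R756G', 'W917D']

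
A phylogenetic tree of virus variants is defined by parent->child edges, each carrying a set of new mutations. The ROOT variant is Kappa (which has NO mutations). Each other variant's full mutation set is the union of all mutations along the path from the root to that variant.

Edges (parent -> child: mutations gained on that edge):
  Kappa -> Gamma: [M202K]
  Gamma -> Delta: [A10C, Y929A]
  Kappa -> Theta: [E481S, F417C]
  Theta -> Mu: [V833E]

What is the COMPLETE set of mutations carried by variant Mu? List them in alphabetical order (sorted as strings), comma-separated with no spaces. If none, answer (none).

Answer: E481S,F417C,V833E

Derivation:
At Kappa: gained [] -> total []
At Theta: gained ['E481S', 'F417C'] -> total ['E481S', 'F417C']
At Mu: gained ['V833E'] -> total ['E481S', 'F417C', 'V833E']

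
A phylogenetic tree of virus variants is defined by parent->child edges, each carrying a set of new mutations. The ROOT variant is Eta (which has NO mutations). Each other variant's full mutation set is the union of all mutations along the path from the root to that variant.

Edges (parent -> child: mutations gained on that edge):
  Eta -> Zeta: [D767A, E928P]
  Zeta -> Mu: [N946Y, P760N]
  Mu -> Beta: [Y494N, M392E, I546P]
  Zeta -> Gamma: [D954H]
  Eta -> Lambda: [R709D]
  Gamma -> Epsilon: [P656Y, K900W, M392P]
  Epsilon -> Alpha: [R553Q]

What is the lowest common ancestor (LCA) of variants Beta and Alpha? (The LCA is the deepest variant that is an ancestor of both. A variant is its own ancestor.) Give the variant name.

Answer: Zeta

Derivation:
Path from root to Beta: Eta -> Zeta -> Mu -> Beta
  ancestors of Beta: {Eta, Zeta, Mu, Beta}
Path from root to Alpha: Eta -> Zeta -> Gamma -> Epsilon -> Alpha
  ancestors of Alpha: {Eta, Zeta, Gamma, Epsilon, Alpha}
Common ancestors: {Eta, Zeta}
Walk up from Alpha: Alpha (not in ancestors of Beta), Epsilon (not in ancestors of Beta), Gamma (not in ancestors of Beta), Zeta (in ancestors of Beta), Eta (in ancestors of Beta)
Deepest common ancestor (LCA) = Zeta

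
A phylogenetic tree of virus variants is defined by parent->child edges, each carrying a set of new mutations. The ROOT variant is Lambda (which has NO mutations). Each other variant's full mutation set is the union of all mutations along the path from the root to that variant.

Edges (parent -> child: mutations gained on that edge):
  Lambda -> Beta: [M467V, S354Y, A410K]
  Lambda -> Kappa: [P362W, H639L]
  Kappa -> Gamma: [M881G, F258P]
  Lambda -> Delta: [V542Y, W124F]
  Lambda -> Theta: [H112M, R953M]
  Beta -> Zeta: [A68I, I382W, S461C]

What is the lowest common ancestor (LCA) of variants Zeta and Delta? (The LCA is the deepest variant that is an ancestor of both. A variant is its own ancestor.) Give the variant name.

Answer: Lambda

Derivation:
Path from root to Zeta: Lambda -> Beta -> Zeta
  ancestors of Zeta: {Lambda, Beta, Zeta}
Path from root to Delta: Lambda -> Delta
  ancestors of Delta: {Lambda, Delta}
Common ancestors: {Lambda}
Walk up from Delta: Delta (not in ancestors of Zeta), Lambda (in ancestors of Zeta)
Deepest common ancestor (LCA) = Lambda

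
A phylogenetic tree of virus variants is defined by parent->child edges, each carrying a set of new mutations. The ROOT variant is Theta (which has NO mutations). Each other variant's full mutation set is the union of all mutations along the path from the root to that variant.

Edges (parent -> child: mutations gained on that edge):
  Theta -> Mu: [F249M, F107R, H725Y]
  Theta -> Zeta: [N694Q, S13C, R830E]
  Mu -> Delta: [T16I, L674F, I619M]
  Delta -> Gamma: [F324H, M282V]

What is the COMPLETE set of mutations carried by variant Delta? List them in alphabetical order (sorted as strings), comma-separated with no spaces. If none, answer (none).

Answer: F107R,F249M,H725Y,I619M,L674F,T16I

Derivation:
At Theta: gained [] -> total []
At Mu: gained ['F249M', 'F107R', 'H725Y'] -> total ['F107R', 'F249M', 'H725Y']
At Delta: gained ['T16I', 'L674F', 'I619M'] -> total ['F107R', 'F249M', 'H725Y', 'I619M', 'L674F', 'T16I']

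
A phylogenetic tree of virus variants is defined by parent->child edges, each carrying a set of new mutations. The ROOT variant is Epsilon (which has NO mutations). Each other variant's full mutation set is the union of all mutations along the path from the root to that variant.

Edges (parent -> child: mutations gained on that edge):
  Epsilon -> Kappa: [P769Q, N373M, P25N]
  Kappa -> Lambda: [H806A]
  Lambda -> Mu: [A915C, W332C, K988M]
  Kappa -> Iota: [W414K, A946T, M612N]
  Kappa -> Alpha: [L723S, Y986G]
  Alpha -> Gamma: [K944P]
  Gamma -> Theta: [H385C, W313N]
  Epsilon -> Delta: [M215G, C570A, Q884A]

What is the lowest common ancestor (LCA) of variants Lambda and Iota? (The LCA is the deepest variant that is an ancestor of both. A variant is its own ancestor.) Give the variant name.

Answer: Kappa

Derivation:
Path from root to Lambda: Epsilon -> Kappa -> Lambda
  ancestors of Lambda: {Epsilon, Kappa, Lambda}
Path from root to Iota: Epsilon -> Kappa -> Iota
  ancestors of Iota: {Epsilon, Kappa, Iota}
Common ancestors: {Epsilon, Kappa}
Walk up from Iota: Iota (not in ancestors of Lambda), Kappa (in ancestors of Lambda), Epsilon (in ancestors of Lambda)
Deepest common ancestor (LCA) = Kappa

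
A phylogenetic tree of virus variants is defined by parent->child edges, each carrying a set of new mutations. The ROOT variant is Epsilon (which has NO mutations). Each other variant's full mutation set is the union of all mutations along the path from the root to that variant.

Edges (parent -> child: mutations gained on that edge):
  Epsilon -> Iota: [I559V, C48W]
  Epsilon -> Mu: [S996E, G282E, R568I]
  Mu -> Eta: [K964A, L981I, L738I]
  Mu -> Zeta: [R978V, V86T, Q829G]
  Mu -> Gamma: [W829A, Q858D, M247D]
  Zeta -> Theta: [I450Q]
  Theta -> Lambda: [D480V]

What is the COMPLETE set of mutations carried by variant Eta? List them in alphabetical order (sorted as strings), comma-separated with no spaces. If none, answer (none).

Answer: G282E,K964A,L738I,L981I,R568I,S996E

Derivation:
At Epsilon: gained [] -> total []
At Mu: gained ['S996E', 'G282E', 'R568I'] -> total ['G282E', 'R568I', 'S996E']
At Eta: gained ['K964A', 'L981I', 'L738I'] -> total ['G282E', 'K964A', 'L738I', 'L981I', 'R568I', 'S996E']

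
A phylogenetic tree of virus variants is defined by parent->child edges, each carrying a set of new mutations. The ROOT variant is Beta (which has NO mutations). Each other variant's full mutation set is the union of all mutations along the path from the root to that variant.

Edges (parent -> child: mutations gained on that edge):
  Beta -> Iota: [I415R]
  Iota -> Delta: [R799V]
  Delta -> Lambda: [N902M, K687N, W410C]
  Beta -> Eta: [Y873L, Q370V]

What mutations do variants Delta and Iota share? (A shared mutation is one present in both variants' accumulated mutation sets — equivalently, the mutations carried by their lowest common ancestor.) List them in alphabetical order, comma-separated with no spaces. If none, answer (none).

Answer: I415R

Derivation:
Accumulating mutations along path to Delta:
  At Beta: gained [] -> total []
  At Iota: gained ['I415R'] -> total ['I415R']
  At Delta: gained ['R799V'] -> total ['I415R', 'R799V']
Mutations(Delta) = ['I415R', 'R799V']
Accumulating mutations along path to Iota:
  At Beta: gained [] -> total []
  At Iota: gained ['I415R'] -> total ['I415R']
Mutations(Iota) = ['I415R']
Intersection: ['I415R', 'R799V'] ∩ ['I415R'] = ['I415R']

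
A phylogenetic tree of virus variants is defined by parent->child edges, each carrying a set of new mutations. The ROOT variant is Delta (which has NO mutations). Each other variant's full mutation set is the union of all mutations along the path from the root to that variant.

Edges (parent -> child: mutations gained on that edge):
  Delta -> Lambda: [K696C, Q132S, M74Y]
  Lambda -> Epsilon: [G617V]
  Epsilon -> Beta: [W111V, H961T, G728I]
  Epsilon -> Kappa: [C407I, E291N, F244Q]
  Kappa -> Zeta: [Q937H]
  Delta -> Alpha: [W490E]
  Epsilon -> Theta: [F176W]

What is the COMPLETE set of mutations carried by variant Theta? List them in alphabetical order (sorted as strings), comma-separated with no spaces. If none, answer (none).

Answer: F176W,G617V,K696C,M74Y,Q132S

Derivation:
At Delta: gained [] -> total []
At Lambda: gained ['K696C', 'Q132S', 'M74Y'] -> total ['K696C', 'M74Y', 'Q132S']
At Epsilon: gained ['G617V'] -> total ['G617V', 'K696C', 'M74Y', 'Q132S']
At Theta: gained ['F176W'] -> total ['F176W', 'G617V', 'K696C', 'M74Y', 'Q132S']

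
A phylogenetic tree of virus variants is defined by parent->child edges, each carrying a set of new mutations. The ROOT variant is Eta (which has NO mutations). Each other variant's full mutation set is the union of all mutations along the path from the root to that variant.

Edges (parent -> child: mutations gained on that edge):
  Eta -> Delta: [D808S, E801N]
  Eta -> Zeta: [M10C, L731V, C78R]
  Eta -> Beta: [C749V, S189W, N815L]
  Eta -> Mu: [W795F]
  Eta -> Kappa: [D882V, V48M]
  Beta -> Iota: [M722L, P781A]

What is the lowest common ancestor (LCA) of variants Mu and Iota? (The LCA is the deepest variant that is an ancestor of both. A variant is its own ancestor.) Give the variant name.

Answer: Eta

Derivation:
Path from root to Mu: Eta -> Mu
  ancestors of Mu: {Eta, Mu}
Path from root to Iota: Eta -> Beta -> Iota
  ancestors of Iota: {Eta, Beta, Iota}
Common ancestors: {Eta}
Walk up from Iota: Iota (not in ancestors of Mu), Beta (not in ancestors of Mu), Eta (in ancestors of Mu)
Deepest common ancestor (LCA) = Eta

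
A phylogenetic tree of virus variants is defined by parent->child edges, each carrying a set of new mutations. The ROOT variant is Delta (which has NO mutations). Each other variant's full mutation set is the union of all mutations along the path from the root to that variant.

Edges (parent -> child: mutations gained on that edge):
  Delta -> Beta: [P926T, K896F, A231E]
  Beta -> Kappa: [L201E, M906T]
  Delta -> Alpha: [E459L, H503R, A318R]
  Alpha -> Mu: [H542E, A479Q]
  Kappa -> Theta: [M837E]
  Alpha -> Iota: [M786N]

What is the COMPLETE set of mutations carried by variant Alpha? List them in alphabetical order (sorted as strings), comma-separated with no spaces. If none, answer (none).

At Delta: gained [] -> total []
At Alpha: gained ['E459L', 'H503R', 'A318R'] -> total ['A318R', 'E459L', 'H503R']

Answer: A318R,E459L,H503R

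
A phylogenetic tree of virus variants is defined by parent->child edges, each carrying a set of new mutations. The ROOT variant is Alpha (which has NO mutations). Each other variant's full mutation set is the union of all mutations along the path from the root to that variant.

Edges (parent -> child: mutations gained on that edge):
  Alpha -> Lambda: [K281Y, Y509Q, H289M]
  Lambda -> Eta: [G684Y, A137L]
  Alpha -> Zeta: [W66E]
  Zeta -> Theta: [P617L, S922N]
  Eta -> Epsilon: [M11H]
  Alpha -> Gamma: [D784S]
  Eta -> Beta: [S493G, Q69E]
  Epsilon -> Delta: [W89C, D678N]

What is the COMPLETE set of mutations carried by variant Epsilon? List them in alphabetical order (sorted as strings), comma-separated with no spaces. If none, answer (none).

Answer: A137L,G684Y,H289M,K281Y,M11H,Y509Q

Derivation:
At Alpha: gained [] -> total []
At Lambda: gained ['K281Y', 'Y509Q', 'H289M'] -> total ['H289M', 'K281Y', 'Y509Q']
At Eta: gained ['G684Y', 'A137L'] -> total ['A137L', 'G684Y', 'H289M', 'K281Y', 'Y509Q']
At Epsilon: gained ['M11H'] -> total ['A137L', 'G684Y', 'H289M', 'K281Y', 'M11H', 'Y509Q']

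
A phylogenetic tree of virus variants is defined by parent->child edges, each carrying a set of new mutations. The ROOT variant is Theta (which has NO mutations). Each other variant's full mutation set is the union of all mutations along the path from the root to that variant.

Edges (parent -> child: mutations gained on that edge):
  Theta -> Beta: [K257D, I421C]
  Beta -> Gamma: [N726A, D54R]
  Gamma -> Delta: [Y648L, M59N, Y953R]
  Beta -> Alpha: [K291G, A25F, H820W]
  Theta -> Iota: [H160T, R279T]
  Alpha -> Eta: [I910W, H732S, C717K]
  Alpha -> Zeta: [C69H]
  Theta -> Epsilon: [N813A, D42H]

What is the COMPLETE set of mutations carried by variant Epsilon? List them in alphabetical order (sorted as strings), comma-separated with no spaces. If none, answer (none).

At Theta: gained [] -> total []
At Epsilon: gained ['N813A', 'D42H'] -> total ['D42H', 'N813A']

Answer: D42H,N813A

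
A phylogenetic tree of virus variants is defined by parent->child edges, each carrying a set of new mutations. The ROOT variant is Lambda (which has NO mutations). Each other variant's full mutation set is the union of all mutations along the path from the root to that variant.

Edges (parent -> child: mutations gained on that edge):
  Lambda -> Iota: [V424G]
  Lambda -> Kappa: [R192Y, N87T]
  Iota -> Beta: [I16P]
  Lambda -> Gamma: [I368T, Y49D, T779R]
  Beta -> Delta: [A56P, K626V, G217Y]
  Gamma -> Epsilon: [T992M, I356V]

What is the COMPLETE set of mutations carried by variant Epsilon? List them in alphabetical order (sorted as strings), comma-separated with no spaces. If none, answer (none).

At Lambda: gained [] -> total []
At Gamma: gained ['I368T', 'Y49D', 'T779R'] -> total ['I368T', 'T779R', 'Y49D']
At Epsilon: gained ['T992M', 'I356V'] -> total ['I356V', 'I368T', 'T779R', 'T992M', 'Y49D']

Answer: I356V,I368T,T779R,T992M,Y49D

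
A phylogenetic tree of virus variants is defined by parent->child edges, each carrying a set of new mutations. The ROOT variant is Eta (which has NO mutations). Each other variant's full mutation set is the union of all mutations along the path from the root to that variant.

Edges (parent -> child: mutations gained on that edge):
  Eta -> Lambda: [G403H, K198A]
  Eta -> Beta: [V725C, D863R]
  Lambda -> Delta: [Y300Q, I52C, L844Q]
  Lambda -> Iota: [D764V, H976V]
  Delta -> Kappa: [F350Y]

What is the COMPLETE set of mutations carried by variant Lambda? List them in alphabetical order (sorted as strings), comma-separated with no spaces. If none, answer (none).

Answer: G403H,K198A

Derivation:
At Eta: gained [] -> total []
At Lambda: gained ['G403H', 'K198A'] -> total ['G403H', 'K198A']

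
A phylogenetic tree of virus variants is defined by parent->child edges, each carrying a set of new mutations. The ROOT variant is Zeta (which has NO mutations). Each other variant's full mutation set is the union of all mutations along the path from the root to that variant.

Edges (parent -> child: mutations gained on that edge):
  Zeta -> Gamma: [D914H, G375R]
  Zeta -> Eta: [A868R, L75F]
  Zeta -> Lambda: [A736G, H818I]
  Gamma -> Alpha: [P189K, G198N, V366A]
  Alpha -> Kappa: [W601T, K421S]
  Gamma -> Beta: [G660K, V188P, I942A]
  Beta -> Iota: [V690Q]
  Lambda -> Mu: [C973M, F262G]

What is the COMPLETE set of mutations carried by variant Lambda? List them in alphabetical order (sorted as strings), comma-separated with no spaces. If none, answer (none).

Answer: A736G,H818I

Derivation:
At Zeta: gained [] -> total []
At Lambda: gained ['A736G', 'H818I'] -> total ['A736G', 'H818I']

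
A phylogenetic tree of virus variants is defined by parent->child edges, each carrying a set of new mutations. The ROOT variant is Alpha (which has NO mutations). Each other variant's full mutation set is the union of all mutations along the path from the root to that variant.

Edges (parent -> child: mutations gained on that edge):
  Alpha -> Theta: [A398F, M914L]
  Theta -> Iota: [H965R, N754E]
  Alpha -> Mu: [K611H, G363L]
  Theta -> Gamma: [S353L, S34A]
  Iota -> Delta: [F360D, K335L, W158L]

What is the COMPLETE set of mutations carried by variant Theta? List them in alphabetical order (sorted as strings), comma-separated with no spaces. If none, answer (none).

Answer: A398F,M914L

Derivation:
At Alpha: gained [] -> total []
At Theta: gained ['A398F', 'M914L'] -> total ['A398F', 'M914L']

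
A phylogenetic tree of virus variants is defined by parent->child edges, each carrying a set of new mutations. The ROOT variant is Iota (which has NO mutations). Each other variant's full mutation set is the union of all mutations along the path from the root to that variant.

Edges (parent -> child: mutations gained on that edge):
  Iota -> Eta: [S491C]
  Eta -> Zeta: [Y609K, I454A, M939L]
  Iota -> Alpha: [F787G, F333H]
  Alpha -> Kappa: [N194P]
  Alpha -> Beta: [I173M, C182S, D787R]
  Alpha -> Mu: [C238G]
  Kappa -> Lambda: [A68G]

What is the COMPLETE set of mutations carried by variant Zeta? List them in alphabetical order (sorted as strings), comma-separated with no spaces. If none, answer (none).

Answer: I454A,M939L,S491C,Y609K

Derivation:
At Iota: gained [] -> total []
At Eta: gained ['S491C'] -> total ['S491C']
At Zeta: gained ['Y609K', 'I454A', 'M939L'] -> total ['I454A', 'M939L', 'S491C', 'Y609K']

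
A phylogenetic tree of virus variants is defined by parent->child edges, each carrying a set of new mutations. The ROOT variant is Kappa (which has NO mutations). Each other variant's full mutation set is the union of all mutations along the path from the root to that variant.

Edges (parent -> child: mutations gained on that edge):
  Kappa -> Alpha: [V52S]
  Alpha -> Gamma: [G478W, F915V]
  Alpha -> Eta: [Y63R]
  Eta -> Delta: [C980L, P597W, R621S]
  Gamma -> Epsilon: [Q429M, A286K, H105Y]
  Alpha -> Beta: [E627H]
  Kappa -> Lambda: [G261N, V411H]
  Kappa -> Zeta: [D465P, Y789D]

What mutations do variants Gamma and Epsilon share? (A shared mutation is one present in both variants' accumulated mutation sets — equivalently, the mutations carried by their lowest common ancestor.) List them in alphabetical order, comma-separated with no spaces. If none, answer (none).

Accumulating mutations along path to Gamma:
  At Kappa: gained [] -> total []
  At Alpha: gained ['V52S'] -> total ['V52S']
  At Gamma: gained ['G478W', 'F915V'] -> total ['F915V', 'G478W', 'V52S']
Mutations(Gamma) = ['F915V', 'G478W', 'V52S']
Accumulating mutations along path to Epsilon:
  At Kappa: gained [] -> total []
  At Alpha: gained ['V52S'] -> total ['V52S']
  At Gamma: gained ['G478W', 'F915V'] -> total ['F915V', 'G478W', 'V52S']
  At Epsilon: gained ['Q429M', 'A286K', 'H105Y'] -> total ['A286K', 'F915V', 'G478W', 'H105Y', 'Q429M', 'V52S']
Mutations(Epsilon) = ['A286K', 'F915V', 'G478W', 'H105Y', 'Q429M', 'V52S']
Intersection: ['F915V', 'G478W', 'V52S'] ∩ ['A286K', 'F915V', 'G478W', 'H105Y', 'Q429M', 'V52S'] = ['F915V', 'G478W', 'V52S']

Answer: F915V,G478W,V52S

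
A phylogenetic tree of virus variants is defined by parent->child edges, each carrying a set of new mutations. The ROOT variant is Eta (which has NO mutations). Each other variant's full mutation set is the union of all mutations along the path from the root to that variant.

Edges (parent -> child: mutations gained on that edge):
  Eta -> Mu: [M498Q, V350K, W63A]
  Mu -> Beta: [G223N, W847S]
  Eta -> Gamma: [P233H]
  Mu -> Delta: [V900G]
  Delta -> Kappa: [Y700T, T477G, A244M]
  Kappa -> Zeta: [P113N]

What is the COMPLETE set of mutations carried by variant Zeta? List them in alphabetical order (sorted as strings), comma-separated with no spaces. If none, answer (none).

At Eta: gained [] -> total []
At Mu: gained ['M498Q', 'V350K', 'W63A'] -> total ['M498Q', 'V350K', 'W63A']
At Delta: gained ['V900G'] -> total ['M498Q', 'V350K', 'V900G', 'W63A']
At Kappa: gained ['Y700T', 'T477G', 'A244M'] -> total ['A244M', 'M498Q', 'T477G', 'V350K', 'V900G', 'W63A', 'Y700T']
At Zeta: gained ['P113N'] -> total ['A244M', 'M498Q', 'P113N', 'T477G', 'V350K', 'V900G', 'W63A', 'Y700T']

Answer: A244M,M498Q,P113N,T477G,V350K,V900G,W63A,Y700T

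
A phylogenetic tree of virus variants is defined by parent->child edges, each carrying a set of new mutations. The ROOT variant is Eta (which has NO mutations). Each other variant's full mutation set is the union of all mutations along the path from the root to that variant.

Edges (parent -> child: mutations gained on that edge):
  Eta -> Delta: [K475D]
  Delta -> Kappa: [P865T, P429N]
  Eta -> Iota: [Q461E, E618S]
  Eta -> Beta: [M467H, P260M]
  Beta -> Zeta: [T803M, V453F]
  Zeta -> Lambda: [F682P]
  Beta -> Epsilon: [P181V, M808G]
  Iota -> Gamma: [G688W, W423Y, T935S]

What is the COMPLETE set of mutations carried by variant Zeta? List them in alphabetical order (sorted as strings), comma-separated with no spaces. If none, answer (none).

At Eta: gained [] -> total []
At Beta: gained ['M467H', 'P260M'] -> total ['M467H', 'P260M']
At Zeta: gained ['T803M', 'V453F'] -> total ['M467H', 'P260M', 'T803M', 'V453F']

Answer: M467H,P260M,T803M,V453F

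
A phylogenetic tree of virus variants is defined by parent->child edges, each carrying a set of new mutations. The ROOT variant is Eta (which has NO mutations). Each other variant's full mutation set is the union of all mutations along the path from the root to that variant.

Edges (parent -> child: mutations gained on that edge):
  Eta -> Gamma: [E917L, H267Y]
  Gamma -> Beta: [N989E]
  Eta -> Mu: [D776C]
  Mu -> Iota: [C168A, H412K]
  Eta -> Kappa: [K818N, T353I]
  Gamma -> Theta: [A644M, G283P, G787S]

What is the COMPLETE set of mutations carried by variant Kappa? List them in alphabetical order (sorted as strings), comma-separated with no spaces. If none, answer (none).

Answer: K818N,T353I

Derivation:
At Eta: gained [] -> total []
At Kappa: gained ['K818N', 'T353I'] -> total ['K818N', 'T353I']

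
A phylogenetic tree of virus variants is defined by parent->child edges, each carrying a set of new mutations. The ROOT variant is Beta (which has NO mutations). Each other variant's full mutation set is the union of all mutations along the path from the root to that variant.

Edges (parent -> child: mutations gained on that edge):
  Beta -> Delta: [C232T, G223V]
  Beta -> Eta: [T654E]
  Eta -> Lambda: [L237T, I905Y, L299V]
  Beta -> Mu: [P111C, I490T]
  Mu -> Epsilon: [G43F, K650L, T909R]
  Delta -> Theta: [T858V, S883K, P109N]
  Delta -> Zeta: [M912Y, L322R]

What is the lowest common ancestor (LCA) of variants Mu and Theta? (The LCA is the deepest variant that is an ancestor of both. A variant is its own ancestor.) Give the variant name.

Answer: Beta

Derivation:
Path from root to Mu: Beta -> Mu
  ancestors of Mu: {Beta, Mu}
Path from root to Theta: Beta -> Delta -> Theta
  ancestors of Theta: {Beta, Delta, Theta}
Common ancestors: {Beta}
Walk up from Theta: Theta (not in ancestors of Mu), Delta (not in ancestors of Mu), Beta (in ancestors of Mu)
Deepest common ancestor (LCA) = Beta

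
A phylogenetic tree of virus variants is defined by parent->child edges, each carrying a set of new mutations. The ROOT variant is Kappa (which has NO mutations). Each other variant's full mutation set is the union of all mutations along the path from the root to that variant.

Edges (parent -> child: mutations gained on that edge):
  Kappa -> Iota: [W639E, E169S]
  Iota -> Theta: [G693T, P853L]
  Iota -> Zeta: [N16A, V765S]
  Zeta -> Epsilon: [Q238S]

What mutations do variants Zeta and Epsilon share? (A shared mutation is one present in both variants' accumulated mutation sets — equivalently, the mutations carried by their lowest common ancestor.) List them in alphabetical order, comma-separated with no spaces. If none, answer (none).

Accumulating mutations along path to Zeta:
  At Kappa: gained [] -> total []
  At Iota: gained ['W639E', 'E169S'] -> total ['E169S', 'W639E']
  At Zeta: gained ['N16A', 'V765S'] -> total ['E169S', 'N16A', 'V765S', 'W639E']
Mutations(Zeta) = ['E169S', 'N16A', 'V765S', 'W639E']
Accumulating mutations along path to Epsilon:
  At Kappa: gained [] -> total []
  At Iota: gained ['W639E', 'E169S'] -> total ['E169S', 'W639E']
  At Zeta: gained ['N16A', 'V765S'] -> total ['E169S', 'N16A', 'V765S', 'W639E']
  At Epsilon: gained ['Q238S'] -> total ['E169S', 'N16A', 'Q238S', 'V765S', 'W639E']
Mutations(Epsilon) = ['E169S', 'N16A', 'Q238S', 'V765S', 'W639E']
Intersection: ['E169S', 'N16A', 'V765S', 'W639E'] ∩ ['E169S', 'N16A', 'Q238S', 'V765S', 'W639E'] = ['E169S', 'N16A', 'V765S', 'W639E']

Answer: E169S,N16A,V765S,W639E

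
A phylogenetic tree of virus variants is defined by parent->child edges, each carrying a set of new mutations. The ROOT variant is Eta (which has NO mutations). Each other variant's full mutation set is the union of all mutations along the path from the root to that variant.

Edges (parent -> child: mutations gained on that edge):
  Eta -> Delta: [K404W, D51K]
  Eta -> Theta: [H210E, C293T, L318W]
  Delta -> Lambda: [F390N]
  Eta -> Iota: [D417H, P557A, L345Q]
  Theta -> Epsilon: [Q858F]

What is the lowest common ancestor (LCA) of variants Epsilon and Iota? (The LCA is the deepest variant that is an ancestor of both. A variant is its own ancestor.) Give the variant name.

Answer: Eta

Derivation:
Path from root to Epsilon: Eta -> Theta -> Epsilon
  ancestors of Epsilon: {Eta, Theta, Epsilon}
Path from root to Iota: Eta -> Iota
  ancestors of Iota: {Eta, Iota}
Common ancestors: {Eta}
Walk up from Iota: Iota (not in ancestors of Epsilon), Eta (in ancestors of Epsilon)
Deepest common ancestor (LCA) = Eta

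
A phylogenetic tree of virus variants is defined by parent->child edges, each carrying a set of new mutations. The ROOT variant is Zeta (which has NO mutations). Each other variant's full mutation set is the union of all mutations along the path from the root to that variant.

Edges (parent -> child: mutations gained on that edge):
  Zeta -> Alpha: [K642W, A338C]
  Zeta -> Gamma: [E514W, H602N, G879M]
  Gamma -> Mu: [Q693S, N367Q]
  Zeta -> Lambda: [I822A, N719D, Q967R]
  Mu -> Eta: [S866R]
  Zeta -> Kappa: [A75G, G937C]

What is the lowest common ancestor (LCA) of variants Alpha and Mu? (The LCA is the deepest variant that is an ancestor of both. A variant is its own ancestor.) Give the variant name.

Answer: Zeta

Derivation:
Path from root to Alpha: Zeta -> Alpha
  ancestors of Alpha: {Zeta, Alpha}
Path from root to Mu: Zeta -> Gamma -> Mu
  ancestors of Mu: {Zeta, Gamma, Mu}
Common ancestors: {Zeta}
Walk up from Mu: Mu (not in ancestors of Alpha), Gamma (not in ancestors of Alpha), Zeta (in ancestors of Alpha)
Deepest common ancestor (LCA) = Zeta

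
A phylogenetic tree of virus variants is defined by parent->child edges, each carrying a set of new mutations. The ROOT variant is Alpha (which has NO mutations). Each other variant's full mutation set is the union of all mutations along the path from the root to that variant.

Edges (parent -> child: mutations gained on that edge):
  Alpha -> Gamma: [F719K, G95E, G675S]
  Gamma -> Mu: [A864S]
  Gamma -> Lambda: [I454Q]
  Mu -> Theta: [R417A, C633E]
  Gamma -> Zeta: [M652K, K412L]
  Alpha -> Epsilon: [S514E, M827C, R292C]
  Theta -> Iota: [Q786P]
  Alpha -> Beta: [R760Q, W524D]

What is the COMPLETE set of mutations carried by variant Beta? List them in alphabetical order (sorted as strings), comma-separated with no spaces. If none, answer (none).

Answer: R760Q,W524D

Derivation:
At Alpha: gained [] -> total []
At Beta: gained ['R760Q', 'W524D'] -> total ['R760Q', 'W524D']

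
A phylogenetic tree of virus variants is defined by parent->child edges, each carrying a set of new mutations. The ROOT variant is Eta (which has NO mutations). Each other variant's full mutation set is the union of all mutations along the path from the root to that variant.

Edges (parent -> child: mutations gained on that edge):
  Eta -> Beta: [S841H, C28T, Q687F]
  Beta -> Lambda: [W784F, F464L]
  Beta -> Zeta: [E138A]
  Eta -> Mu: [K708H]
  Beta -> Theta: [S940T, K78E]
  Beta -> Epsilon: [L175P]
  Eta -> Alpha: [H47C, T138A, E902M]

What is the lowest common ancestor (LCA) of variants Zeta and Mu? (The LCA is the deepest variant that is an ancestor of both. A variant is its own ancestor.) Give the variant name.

Path from root to Zeta: Eta -> Beta -> Zeta
  ancestors of Zeta: {Eta, Beta, Zeta}
Path from root to Mu: Eta -> Mu
  ancestors of Mu: {Eta, Mu}
Common ancestors: {Eta}
Walk up from Mu: Mu (not in ancestors of Zeta), Eta (in ancestors of Zeta)
Deepest common ancestor (LCA) = Eta

Answer: Eta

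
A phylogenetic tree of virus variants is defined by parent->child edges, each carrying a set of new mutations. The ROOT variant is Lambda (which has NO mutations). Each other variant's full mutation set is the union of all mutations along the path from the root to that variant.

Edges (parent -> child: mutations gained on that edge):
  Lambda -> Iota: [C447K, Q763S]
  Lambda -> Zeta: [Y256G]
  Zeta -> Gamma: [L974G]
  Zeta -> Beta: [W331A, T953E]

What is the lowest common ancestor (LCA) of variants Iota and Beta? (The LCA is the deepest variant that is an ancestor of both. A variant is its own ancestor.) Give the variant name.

Path from root to Iota: Lambda -> Iota
  ancestors of Iota: {Lambda, Iota}
Path from root to Beta: Lambda -> Zeta -> Beta
  ancestors of Beta: {Lambda, Zeta, Beta}
Common ancestors: {Lambda}
Walk up from Beta: Beta (not in ancestors of Iota), Zeta (not in ancestors of Iota), Lambda (in ancestors of Iota)
Deepest common ancestor (LCA) = Lambda

Answer: Lambda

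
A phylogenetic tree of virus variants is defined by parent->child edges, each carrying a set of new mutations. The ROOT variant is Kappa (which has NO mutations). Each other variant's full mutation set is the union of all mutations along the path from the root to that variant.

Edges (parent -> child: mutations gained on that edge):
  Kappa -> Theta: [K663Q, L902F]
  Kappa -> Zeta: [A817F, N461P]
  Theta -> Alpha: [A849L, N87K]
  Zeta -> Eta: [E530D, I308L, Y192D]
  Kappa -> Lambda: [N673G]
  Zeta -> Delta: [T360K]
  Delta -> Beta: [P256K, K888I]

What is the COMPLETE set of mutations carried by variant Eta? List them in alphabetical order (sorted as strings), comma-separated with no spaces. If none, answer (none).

At Kappa: gained [] -> total []
At Zeta: gained ['A817F', 'N461P'] -> total ['A817F', 'N461P']
At Eta: gained ['E530D', 'I308L', 'Y192D'] -> total ['A817F', 'E530D', 'I308L', 'N461P', 'Y192D']

Answer: A817F,E530D,I308L,N461P,Y192D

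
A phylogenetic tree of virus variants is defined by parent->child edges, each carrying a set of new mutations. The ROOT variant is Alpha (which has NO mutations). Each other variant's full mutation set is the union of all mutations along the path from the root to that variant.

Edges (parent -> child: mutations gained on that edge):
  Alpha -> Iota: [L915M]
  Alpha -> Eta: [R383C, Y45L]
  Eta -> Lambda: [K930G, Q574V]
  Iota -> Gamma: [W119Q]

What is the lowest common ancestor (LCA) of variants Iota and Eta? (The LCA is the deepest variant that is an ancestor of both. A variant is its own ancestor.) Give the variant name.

Answer: Alpha

Derivation:
Path from root to Iota: Alpha -> Iota
  ancestors of Iota: {Alpha, Iota}
Path from root to Eta: Alpha -> Eta
  ancestors of Eta: {Alpha, Eta}
Common ancestors: {Alpha}
Walk up from Eta: Eta (not in ancestors of Iota), Alpha (in ancestors of Iota)
Deepest common ancestor (LCA) = Alpha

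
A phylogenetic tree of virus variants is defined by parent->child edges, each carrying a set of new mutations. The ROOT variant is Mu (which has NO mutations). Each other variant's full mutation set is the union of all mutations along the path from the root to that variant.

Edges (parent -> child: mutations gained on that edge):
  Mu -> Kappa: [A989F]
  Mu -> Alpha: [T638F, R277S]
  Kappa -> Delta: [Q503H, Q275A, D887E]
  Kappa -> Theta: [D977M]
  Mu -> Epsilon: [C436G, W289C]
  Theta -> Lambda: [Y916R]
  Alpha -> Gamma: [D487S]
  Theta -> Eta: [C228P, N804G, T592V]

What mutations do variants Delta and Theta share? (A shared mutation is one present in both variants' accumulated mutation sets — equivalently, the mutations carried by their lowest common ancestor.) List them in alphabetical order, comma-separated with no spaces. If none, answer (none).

Answer: A989F

Derivation:
Accumulating mutations along path to Delta:
  At Mu: gained [] -> total []
  At Kappa: gained ['A989F'] -> total ['A989F']
  At Delta: gained ['Q503H', 'Q275A', 'D887E'] -> total ['A989F', 'D887E', 'Q275A', 'Q503H']
Mutations(Delta) = ['A989F', 'D887E', 'Q275A', 'Q503H']
Accumulating mutations along path to Theta:
  At Mu: gained [] -> total []
  At Kappa: gained ['A989F'] -> total ['A989F']
  At Theta: gained ['D977M'] -> total ['A989F', 'D977M']
Mutations(Theta) = ['A989F', 'D977M']
Intersection: ['A989F', 'D887E', 'Q275A', 'Q503H'] ∩ ['A989F', 'D977M'] = ['A989F']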